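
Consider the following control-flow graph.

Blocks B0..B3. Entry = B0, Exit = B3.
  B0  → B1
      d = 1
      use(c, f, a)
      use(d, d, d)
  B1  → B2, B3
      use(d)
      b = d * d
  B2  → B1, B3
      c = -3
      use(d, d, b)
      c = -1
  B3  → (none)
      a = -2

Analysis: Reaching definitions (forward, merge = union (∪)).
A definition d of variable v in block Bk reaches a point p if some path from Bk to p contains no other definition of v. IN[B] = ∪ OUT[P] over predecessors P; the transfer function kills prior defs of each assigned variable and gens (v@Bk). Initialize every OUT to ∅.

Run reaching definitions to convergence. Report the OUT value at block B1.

Fixpoint table:
  B0:   IN={}   OUT={d@B0}
  B1:   IN={b@B1, c@B2, d@B0}   OUT={b@B1, c@B2, d@B0}
  B2:   IN={b@B1, c@B2, d@B0}   OUT={b@B1, c@B2, d@B0}
  B3:   IN={b@B1, c@B2, d@B0}   OUT={a@B3, b@B1, c@B2, d@B0}

Merge at B1: IN[B1] = OUT[B0] ⊔ OUT[B2] = {b@B1, c@B2, d@B0}
Applying B1's transfer function to that IN value gives OUT[B1] (row B1 above).

Answer: {b@B1, c@B2, d@B0}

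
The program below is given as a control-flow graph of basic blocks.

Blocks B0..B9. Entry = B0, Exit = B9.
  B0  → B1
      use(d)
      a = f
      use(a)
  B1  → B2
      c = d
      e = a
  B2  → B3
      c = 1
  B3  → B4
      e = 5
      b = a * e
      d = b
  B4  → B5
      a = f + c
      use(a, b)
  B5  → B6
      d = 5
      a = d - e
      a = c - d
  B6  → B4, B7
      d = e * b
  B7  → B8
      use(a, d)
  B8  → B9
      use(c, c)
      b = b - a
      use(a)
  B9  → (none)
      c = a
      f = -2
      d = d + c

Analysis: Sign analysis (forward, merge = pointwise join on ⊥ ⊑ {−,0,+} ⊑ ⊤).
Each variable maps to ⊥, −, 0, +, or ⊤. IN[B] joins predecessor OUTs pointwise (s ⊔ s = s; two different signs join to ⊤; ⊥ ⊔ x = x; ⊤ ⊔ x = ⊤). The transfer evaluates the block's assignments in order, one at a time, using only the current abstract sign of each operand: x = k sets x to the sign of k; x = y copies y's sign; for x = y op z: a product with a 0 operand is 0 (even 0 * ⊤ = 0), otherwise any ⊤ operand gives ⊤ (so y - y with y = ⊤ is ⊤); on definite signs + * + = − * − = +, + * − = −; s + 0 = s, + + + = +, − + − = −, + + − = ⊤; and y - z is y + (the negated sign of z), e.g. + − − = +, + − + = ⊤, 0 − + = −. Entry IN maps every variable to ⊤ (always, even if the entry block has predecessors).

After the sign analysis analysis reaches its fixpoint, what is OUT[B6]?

Answer: {a: ⊤, b: ⊤, c: +, d: ⊤, e: +, f: ⊤}

Derivation:
Fixpoint table:
  B0: | IN=(all ⊤) | OUT=(all ⊤)
  B1: | IN=(all ⊤) | OUT=(all ⊤)
  B2: | IN=(all ⊤) | OUT={c:+; rest ⊤}
  B3: | IN={c:+; rest ⊤} | OUT={c:+, e:+; rest ⊤}
  B4: | IN={c:+, e:+; rest ⊤} | OUT={c:+, e:+; rest ⊤}
  B5: | IN={c:+, e:+; rest ⊤} | OUT={c:+, d:+, e:+; rest ⊤}
  B6: | IN={c:+, d:+, e:+; rest ⊤} | OUT={c:+, e:+; rest ⊤}
  B7: | IN={c:+, e:+; rest ⊤} | OUT={c:+, e:+; rest ⊤}
  B8: | IN={c:+, e:+; rest ⊤} | OUT={c:+, e:+; rest ⊤}
  B9: | IN={c:+, e:+; rest ⊤} | OUT={e:+, f:-; rest ⊤}

Merge at B6: IN[B6] = OUT[B5] = {a: ⊤, b: ⊤, c: +, d: +, e: +, f: ⊤}
Applying B6's transfer function to that IN value gives OUT[B6] (row B6 above).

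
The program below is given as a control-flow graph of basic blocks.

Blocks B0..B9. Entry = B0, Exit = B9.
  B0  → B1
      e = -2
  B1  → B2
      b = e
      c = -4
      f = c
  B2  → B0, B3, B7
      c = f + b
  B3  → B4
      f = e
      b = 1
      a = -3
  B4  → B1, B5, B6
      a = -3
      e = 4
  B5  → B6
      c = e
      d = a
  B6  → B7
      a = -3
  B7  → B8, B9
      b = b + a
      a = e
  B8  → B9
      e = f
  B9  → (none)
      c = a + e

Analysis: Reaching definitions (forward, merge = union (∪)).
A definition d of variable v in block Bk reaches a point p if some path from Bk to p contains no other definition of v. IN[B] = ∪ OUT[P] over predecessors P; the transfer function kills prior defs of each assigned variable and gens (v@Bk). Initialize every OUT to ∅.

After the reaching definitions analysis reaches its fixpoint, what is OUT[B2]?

Fixpoint table:
  B0:  IN={a@B4, b@B1, c@B2, e@B0, e@B4, f@B1}  OUT={a@B4, b@B1, c@B2, e@B0, f@B1}
  B1:  IN={a@B4, b@B1, b@B3, c@B2, e@B0, e@B4, f@B1, f@B3}  OUT={a@B4, b@B1, c@B1, e@B0, e@B4, f@B1}
  B2:  IN={a@B4, b@B1, c@B1, e@B0, e@B4, f@B1}  OUT={a@B4, b@B1, c@B2, e@B0, e@B4, f@B1}
  B3:  IN={a@B4, b@B1, c@B2, e@B0, e@B4, f@B1}  OUT={a@B3, b@B3, c@B2, e@B0, e@B4, f@B3}
  B4:  IN={a@B3, b@B3, c@B2, e@B0, e@B4, f@B3}  OUT={a@B4, b@B3, c@B2, e@B4, f@B3}
  B5:  IN={a@B4, b@B3, c@B2, e@B4, f@B3}  OUT={a@B4, b@B3, c@B5, d@B5, e@B4, f@B3}
  B6:  IN={a@B4, b@B3, c@B2, c@B5, d@B5, e@B4, f@B3}  OUT={a@B6, b@B3, c@B2, c@B5, d@B5, e@B4, f@B3}
  B7:  IN={a@B4, a@B6, b@B1, b@B3, c@B2, c@B5, d@B5, e@B0, e@B4, f@B1, f@B3}  OUT={a@B7, b@B7, c@B2, c@B5, d@B5, e@B0, e@B4, f@B1, f@B3}
  B8:  IN={a@B7, b@B7, c@B2, c@B5, d@B5, e@B0, e@B4, f@B1, f@B3}  OUT={a@B7, b@B7, c@B2, c@B5, d@B5, e@B8, f@B1, f@B3}
  B9:  IN={a@B7, b@B7, c@B2, c@B5, d@B5, e@B0, e@B4, e@B8, f@B1, f@B3}  OUT={a@B7, b@B7, c@B9, d@B5, e@B0, e@B4, e@B8, f@B1, f@B3}

Merge at B2: IN[B2] = OUT[B1] = {a@B4, b@B1, c@B1, e@B0, e@B4, f@B1}
Applying B2's transfer function to that IN value gives OUT[B2] (row B2 above).

Answer: {a@B4, b@B1, c@B2, e@B0, e@B4, f@B1}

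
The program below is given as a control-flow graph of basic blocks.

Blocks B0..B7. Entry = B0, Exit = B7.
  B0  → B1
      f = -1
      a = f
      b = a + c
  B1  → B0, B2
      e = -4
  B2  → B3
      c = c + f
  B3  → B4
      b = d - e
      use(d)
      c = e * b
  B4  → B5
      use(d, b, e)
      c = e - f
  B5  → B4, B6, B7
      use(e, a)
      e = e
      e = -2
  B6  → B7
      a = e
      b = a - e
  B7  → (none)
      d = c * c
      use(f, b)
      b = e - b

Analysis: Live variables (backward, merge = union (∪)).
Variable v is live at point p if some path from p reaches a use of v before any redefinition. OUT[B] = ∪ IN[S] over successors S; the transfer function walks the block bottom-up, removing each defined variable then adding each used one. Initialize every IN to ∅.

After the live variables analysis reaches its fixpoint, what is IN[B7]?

Answer: {b, c, e, f}

Working:
Per-block solution:
  B0:   IN={c, d}   OUT={a, c, d, f}
  B1:   IN={a, c, d, f}   OUT={a, c, d, e, f}
  B2:   IN={a, c, d, e, f}   OUT={a, d, e, f}
  B3:   IN={a, d, e, f}   OUT={a, b, d, e, f}
  B4:   IN={a, b, d, e, f}   OUT={a, b, c, d, e, f}
  B5:   IN={a, b, c, d, e, f}   OUT={a, b, c, d, e, f}
  B6:   IN={c, e, f}   OUT={b, c, e, f}
  B7:   IN={b, c, e, f}   OUT={}

B7 is the boundary node: OUT[B7] = {}
Applying B7's transfer function to that OUT value gives IN[B7] (row B7 above).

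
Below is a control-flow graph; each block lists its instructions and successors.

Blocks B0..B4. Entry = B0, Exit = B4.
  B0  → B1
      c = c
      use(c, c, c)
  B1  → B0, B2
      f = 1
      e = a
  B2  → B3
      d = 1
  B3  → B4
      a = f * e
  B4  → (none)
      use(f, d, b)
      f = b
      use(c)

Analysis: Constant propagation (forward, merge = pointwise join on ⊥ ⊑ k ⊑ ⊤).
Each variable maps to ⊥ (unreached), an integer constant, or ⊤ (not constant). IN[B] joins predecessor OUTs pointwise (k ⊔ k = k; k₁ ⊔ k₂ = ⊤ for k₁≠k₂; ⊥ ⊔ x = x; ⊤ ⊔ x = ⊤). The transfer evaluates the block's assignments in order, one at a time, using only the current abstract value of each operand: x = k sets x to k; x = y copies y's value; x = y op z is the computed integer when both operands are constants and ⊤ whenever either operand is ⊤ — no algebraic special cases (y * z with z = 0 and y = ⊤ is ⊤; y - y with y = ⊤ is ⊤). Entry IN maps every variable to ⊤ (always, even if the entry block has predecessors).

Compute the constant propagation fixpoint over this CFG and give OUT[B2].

Converged values:
  B0: | IN=(all ⊤) | OUT=(all ⊤)
  B1: | IN=(all ⊤) | OUT={f:1; rest ⊤}
  B2: | IN={f:1; rest ⊤} | OUT={d:1, f:1; rest ⊤}
  B3: | IN={d:1, f:1; rest ⊤} | OUT={d:1, f:1; rest ⊤}
  B4: | IN={d:1, f:1; rest ⊤} | OUT={d:1; rest ⊤}

Merge at B2: IN[B2] = OUT[B1] = {a: ⊤, b: ⊤, c: ⊤, d: ⊤, e: ⊤, f: 1}
Applying B2's transfer function to that IN value gives OUT[B2] (row B2 above).

Answer: {a: ⊤, b: ⊤, c: ⊤, d: 1, e: ⊤, f: 1}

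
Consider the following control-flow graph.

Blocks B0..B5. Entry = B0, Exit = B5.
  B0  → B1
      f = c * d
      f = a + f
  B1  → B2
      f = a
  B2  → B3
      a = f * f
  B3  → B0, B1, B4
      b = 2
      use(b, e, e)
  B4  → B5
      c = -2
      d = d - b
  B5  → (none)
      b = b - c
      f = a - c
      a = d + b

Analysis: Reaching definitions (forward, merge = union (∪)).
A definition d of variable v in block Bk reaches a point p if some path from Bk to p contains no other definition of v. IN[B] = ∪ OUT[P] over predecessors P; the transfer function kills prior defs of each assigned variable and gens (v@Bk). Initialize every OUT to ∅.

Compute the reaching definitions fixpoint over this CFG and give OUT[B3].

Answer: {a@B2, b@B3, f@B1}

Working:
Fixpoint table:
  B0: | IN={a@B2, b@B3, f@B1} | OUT={a@B2, b@B3, f@B0}
  B1: | IN={a@B2, b@B3, f@B0, f@B1} | OUT={a@B2, b@B3, f@B1}
  B2: | IN={a@B2, b@B3, f@B1} | OUT={a@B2, b@B3, f@B1}
  B3: | IN={a@B2, b@B3, f@B1} | OUT={a@B2, b@B3, f@B1}
  B4: | IN={a@B2, b@B3, f@B1} | OUT={a@B2, b@B3, c@B4, d@B4, f@B1}
  B5: | IN={a@B2, b@B3, c@B4, d@B4, f@B1} | OUT={a@B5, b@B5, c@B4, d@B4, f@B5}

Merge at B3: IN[B3] = OUT[B2] = {a@B2, b@B3, f@B1}
Applying B3's transfer function to that IN value gives OUT[B3] (row B3 above).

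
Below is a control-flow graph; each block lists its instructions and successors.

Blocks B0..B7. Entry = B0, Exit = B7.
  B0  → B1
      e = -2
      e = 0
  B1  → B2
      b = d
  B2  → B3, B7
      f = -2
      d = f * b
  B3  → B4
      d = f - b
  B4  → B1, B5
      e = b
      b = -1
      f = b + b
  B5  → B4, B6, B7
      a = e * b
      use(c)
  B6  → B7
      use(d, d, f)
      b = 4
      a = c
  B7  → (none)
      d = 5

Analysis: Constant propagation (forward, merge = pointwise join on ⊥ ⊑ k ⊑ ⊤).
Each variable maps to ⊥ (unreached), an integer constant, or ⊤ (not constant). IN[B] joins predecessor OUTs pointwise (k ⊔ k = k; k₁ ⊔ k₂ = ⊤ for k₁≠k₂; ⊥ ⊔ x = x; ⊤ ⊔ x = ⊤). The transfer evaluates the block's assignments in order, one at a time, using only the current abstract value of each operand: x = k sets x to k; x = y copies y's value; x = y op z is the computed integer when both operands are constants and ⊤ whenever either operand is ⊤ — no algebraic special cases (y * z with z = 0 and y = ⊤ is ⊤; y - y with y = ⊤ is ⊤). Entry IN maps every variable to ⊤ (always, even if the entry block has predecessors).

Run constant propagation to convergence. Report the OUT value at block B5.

Answer: {a: ⊤, b: -1, c: ⊤, d: ⊤, e: ⊤, f: -2}

Working:
Fixpoint table:
  B0:   IN=(all ⊤)   OUT={e:0; rest ⊤}
  B1:   IN=(all ⊤)   OUT=(all ⊤)
  B2:   IN=(all ⊤)   OUT={f:-2; rest ⊤}
  B3:   IN={f:-2; rest ⊤}   OUT={f:-2; rest ⊤}
  B4:   IN={f:-2; rest ⊤}   OUT={b:-1, f:-2; rest ⊤}
  B5:   IN={b:-1, f:-2; rest ⊤}   OUT={b:-1, f:-2; rest ⊤}
  B6:   IN={b:-1, f:-2; rest ⊤}   OUT={b:4, f:-2; rest ⊤}
  B7:   IN={f:-2; rest ⊤}   OUT={d:5, f:-2; rest ⊤}

Merge at B5: IN[B5] = OUT[B4] = {a: ⊤, b: -1, c: ⊤, d: ⊤, e: ⊤, f: -2}
Applying B5's transfer function to that IN value gives OUT[B5] (row B5 above).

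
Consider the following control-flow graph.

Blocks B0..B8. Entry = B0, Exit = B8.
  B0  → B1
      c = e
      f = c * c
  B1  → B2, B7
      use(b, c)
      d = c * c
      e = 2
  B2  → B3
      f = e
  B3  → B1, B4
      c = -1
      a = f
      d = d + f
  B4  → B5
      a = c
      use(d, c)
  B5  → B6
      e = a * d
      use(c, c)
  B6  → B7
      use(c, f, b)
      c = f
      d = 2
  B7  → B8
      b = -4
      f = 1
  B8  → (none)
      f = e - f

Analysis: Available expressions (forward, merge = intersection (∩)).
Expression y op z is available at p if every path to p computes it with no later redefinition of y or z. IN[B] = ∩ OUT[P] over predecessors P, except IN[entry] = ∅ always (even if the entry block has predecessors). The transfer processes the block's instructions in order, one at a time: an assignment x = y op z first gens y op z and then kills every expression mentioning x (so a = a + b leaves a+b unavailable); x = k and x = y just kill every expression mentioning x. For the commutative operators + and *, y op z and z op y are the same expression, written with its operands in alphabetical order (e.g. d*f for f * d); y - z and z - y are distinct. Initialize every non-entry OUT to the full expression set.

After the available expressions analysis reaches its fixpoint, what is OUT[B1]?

Answer: {c*c}

Derivation:
Converged values:
  B0:  IN={}  OUT={c*c}
  B1:  IN={}  OUT={c*c}
  B2:  IN={c*c}  OUT={c*c}
  B3:  IN={c*c}  OUT={}
  B4:  IN={}  OUT={}
  B5:  IN={}  OUT={a*d}
  B6:  IN={a*d}  OUT={}
  B7:  IN={}  OUT={}
  B8:  IN={}  OUT={}

Merge at B1: IN[B1] = OUT[B0] ∩ OUT[B3] = {}
Applying B1's transfer function to that IN value gives OUT[B1] (row B1 above).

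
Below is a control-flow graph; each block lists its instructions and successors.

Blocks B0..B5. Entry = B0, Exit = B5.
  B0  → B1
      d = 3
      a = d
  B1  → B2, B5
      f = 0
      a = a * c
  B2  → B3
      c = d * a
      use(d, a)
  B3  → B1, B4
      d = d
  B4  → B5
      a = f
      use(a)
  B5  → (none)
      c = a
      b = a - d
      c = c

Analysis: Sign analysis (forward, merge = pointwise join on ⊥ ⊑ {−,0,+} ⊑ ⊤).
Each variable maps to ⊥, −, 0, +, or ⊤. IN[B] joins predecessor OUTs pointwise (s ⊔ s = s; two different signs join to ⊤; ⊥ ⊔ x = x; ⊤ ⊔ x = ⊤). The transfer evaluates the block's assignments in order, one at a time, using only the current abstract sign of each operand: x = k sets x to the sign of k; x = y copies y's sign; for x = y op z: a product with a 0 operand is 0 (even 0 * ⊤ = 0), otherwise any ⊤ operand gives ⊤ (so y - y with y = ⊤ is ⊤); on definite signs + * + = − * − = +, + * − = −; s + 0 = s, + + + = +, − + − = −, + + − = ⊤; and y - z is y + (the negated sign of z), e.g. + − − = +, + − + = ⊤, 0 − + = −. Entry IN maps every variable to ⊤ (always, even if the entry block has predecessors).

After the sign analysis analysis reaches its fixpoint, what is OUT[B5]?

Answer: {a: ⊤, b: ⊤, c: ⊤, d: +, e: ⊤, f: 0}

Trace:
Per-block solution:
  B0:  IN=(all ⊤)  OUT={a:+, d:+; rest ⊤}
  B1:  IN={d:+; rest ⊤}  OUT={d:+, f:0; rest ⊤}
  B2:  IN={d:+, f:0; rest ⊤}  OUT={d:+, f:0; rest ⊤}
  B3:  IN={d:+, f:0; rest ⊤}  OUT={d:+, f:0; rest ⊤}
  B4:  IN={d:+, f:0; rest ⊤}  OUT={a:0, d:+, f:0; rest ⊤}
  B5:  IN={d:+, f:0; rest ⊤}  OUT={d:+, f:0; rest ⊤}

Merge at B5: IN[B5] = OUT[B1] ⊔ OUT[B4] = {a: ⊤, b: ⊤, c: ⊤, d: +, e: ⊤, f: 0}
Applying B5's transfer function to that IN value gives OUT[B5] (row B5 above).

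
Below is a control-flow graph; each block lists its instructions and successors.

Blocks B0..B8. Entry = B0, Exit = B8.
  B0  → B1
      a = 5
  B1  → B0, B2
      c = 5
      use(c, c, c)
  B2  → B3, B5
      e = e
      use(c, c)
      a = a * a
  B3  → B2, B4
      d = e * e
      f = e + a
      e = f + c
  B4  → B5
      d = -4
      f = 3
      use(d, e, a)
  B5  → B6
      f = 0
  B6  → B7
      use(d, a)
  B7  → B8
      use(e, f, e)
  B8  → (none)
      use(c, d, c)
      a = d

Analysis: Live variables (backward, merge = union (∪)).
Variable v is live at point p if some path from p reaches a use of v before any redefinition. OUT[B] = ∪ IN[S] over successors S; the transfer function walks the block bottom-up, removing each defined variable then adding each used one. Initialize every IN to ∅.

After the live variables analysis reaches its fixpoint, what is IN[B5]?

Answer: {a, c, d, e}

Derivation:
Converged values:
  B0:   IN={d, e}   OUT={a, d, e}
  B1:   IN={a, d, e}   OUT={a, c, d, e}
  B2:   IN={a, c, d, e}   OUT={a, c, d, e}
  B3:   IN={a, c, e}   OUT={a, c, d, e}
  B4:   IN={a, c, e}   OUT={a, c, d, e}
  B5:   IN={a, c, d, e}   OUT={a, c, d, e, f}
  B6:   IN={a, c, d, e, f}   OUT={c, d, e, f}
  B7:   IN={c, d, e, f}   OUT={c, d}
  B8:   IN={c, d}   OUT={}

Merge at B5: OUT[B5] = IN[B6] = {a, c, d, e, f}
Applying B5's transfer function to that OUT value gives IN[B5] (row B5 above).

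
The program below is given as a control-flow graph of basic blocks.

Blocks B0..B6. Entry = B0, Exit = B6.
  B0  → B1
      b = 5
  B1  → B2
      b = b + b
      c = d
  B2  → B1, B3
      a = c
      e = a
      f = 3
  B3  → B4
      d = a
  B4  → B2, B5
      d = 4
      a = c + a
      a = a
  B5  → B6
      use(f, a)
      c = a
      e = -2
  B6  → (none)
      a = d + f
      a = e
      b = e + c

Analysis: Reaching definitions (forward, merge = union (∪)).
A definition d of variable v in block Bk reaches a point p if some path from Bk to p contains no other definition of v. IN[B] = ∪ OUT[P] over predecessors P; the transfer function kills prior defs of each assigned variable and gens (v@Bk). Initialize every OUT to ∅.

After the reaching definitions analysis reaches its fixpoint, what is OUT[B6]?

Answer: {a@B6, b@B6, c@B5, d@B4, e@B5, f@B2}

Derivation:
Fixpoint table:
  B0: | IN={} | OUT={b@B0}
  B1: | IN={a@B2, b@B0, b@B1, c@B1, d@B4, e@B2, f@B2} | OUT={a@B2, b@B1, c@B1, d@B4, e@B2, f@B2}
  B2: | IN={a@B2, a@B4, b@B1, c@B1, d@B4, e@B2, f@B2} | OUT={a@B2, b@B1, c@B1, d@B4, e@B2, f@B2}
  B3: | IN={a@B2, b@B1, c@B1, d@B4, e@B2, f@B2} | OUT={a@B2, b@B1, c@B1, d@B3, e@B2, f@B2}
  B4: | IN={a@B2, b@B1, c@B1, d@B3, e@B2, f@B2} | OUT={a@B4, b@B1, c@B1, d@B4, e@B2, f@B2}
  B5: | IN={a@B4, b@B1, c@B1, d@B4, e@B2, f@B2} | OUT={a@B4, b@B1, c@B5, d@B4, e@B5, f@B2}
  B6: | IN={a@B4, b@B1, c@B5, d@B4, e@B5, f@B2} | OUT={a@B6, b@B6, c@B5, d@B4, e@B5, f@B2}

Merge at B6: IN[B6] = OUT[B5] = {a@B4, b@B1, c@B5, d@B4, e@B5, f@B2}
Applying B6's transfer function to that IN value gives OUT[B6] (row B6 above).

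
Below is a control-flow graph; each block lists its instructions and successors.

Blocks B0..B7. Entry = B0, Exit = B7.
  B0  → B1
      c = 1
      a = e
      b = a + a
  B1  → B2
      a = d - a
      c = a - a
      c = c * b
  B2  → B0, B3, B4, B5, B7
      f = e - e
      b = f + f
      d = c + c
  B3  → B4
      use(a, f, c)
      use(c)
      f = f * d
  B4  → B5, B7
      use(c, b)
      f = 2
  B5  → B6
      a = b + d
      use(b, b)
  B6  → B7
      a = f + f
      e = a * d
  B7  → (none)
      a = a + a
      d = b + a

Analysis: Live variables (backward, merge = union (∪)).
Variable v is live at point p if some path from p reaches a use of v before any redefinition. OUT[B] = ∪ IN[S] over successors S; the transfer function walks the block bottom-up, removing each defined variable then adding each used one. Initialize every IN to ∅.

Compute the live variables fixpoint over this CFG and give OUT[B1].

Converged values:
  B0:  IN={d, e}  OUT={a, b, d, e}
  B1:  IN={a, b, d, e}  OUT={a, c, e}
  B2:  IN={a, c, e}  OUT={a, b, c, d, e, f}
  B3:  IN={a, b, c, d, f}  OUT={a, b, c, d}
  B4:  IN={a, b, c, d}  OUT={a, b, d, f}
  B5:  IN={b, d, f}  OUT={b, d, f}
  B6:  IN={b, d, f}  OUT={a, b}
  B7:  IN={a, b}  OUT={}

Merge at B1: OUT[B1] = IN[B2] = {a, c, e}

Answer: {a, c, e}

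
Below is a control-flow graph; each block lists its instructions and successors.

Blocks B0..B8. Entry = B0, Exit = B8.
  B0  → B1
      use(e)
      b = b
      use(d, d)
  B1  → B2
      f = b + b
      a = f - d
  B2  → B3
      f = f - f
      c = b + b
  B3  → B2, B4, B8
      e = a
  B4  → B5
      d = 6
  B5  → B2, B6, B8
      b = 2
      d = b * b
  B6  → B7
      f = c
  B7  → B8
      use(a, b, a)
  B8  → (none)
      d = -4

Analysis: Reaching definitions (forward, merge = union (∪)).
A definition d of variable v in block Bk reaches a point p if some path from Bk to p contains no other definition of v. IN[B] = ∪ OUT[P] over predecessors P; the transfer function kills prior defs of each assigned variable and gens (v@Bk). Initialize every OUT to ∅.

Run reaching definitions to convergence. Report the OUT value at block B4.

Converged values:
  B0:  IN={}  OUT={b@B0}
  B1:  IN={b@B0}  OUT={a@B1, b@B0, f@B1}
  B2:  IN={a@B1, b@B0, b@B5, c@B2, d@B5, e@B3, f@B1, f@B2}  OUT={a@B1, b@B0, b@B5, c@B2, d@B5, e@B3, f@B2}
  B3:  IN={a@B1, b@B0, b@B5, c@B2, d@B5, e@B3, f@B2}  OUT={a@B1, b@B0, b@B5, c@B2, d@B5, e@B3, f@B2}
  B4:  IN={a@B1, b@B0, b@B5, c@B2, d@B5, e@B3, f@B2}  OUT={a@B1, b@B0, b@B5, c@B2, d@B4, e@B3, f@B2}
  B5:  IN={a@B1, b@B0, b@B5, c@B2, d@B4, e@B3, f@B2}  OUT={a@B1, b@B5, c@B2, d@B5, e@B3, f@B2}
  B6:  IN={a@B1, b@B5, c@B2, d@B5, e@B3, f@B2}  OUT={a@B1, b@B5, c@B2, d@B5, e@B3, f@B6}
  B7:  IN={a@B1, b@B5, c@B2, d@B5, e@B3, f@B6}  OUT={a@B1, b@B5, c@B2, d@B5, e@B3, f@B6}
  B8:  IN={a@B1, b@B0, b@B5, c@B2, d@B5, e@B3, f@B2, f@B6}  OUT={a@B1, b@B0, b@B5, c@B2, d@B8, e@B3, f@B2, f@B6}

Merge at B4: IN[B4] = OUT[B3] = {a@B1, b@B0, b@B5, c@B2, d@B5, e@B3, f@B2}
Applying B4's transfer function to that IN value gives OUT[B4] (row B4 above).

Answer: {a@B1, b@B0, b@B5, c@B2, d@B4, e@B3, f@B2}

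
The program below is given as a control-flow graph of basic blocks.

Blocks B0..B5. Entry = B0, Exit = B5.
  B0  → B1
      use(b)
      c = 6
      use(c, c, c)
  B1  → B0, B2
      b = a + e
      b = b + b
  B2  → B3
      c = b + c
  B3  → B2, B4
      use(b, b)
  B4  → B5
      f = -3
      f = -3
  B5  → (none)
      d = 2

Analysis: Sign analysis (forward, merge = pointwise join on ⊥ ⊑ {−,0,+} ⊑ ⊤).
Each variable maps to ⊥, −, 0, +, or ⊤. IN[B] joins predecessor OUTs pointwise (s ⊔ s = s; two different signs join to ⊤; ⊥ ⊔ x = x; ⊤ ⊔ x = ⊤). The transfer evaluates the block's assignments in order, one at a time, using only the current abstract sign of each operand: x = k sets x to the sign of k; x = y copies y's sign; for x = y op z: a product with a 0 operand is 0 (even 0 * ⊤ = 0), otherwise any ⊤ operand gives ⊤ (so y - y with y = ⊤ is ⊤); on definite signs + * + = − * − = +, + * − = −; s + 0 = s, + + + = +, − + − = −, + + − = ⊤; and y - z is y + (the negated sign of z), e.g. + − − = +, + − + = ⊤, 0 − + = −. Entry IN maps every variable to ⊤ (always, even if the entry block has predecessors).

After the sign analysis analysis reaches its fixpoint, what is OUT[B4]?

Converged values:
  B0:   IN=(all ⊤)   OUT={c:+; rest ⊤}
  B1:   IN={c:+; rest ⊤}   OUT={c:+; rest ⊤}
  B2:   IN=(all ⊤)   OUT=(all ⊤)
  B3:   IN=(all ⊤)   OUT=(all ⊤)
  B4:   IN=(all ⊤)   OUT={f:-; rest ⊤}
  B5:   IN={f:-; rest ⊤}   OUT={d:+, f:-; rest ⊤}

Merge at B4: IN[B4] = OUT[B3] = {a: ⊤, b: ⊤, c: ⊤, d: ⊤, e: ⊤, f: ⊤}
Applying B4's transfer function to that IN value gives OUT[B4] (row B4 above).

Answer: {a: ⊤, b: ⊤, c: ⊤, d: ⊤, e: ⊤, f: -}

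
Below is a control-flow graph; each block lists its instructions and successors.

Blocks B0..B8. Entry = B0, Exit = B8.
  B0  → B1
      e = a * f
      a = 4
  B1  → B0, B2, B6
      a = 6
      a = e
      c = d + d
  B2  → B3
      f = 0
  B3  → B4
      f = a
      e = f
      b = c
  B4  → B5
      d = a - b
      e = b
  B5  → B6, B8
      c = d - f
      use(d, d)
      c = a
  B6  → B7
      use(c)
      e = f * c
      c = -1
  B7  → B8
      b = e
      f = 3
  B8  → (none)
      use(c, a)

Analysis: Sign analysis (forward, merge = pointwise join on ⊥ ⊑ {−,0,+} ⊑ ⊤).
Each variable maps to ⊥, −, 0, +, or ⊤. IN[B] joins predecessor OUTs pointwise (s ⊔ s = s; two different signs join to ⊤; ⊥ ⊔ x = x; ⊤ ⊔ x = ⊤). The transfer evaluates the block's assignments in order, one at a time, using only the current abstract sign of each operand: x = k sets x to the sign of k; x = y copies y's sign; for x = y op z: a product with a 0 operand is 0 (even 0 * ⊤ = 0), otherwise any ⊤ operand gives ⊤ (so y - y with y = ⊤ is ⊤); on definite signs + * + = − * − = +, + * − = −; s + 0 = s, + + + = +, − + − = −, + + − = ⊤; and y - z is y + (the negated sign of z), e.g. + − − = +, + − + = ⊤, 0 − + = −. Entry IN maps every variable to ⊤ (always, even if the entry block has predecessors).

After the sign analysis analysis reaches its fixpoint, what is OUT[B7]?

Answer: {a: ⊤, b: ⊤, c: -, d: ⊤, e: ⊤, f: +}

Derivation:
Converged values:
  B0: | IN=(all ⊤) | OUT={a:+; rest ⊤}
  B1: | IN={a:+; rest ⊤} | OUT=(all ⊤)
  B2: | IN=(all ⊤) | OUT={f:0; rest ⊤}
  B3: | IN={f:0; rest ⊤} | OUT=(all ⊤)
  B4: | IN=(all ⊤) | OUT=(all ⊤)
  B5: | IN=(all ⊤) | OUT=(all ⊤)
  B6: | IN=(all ⊤) | OUT={c:-; rest ⊤}
  B7: | IN={c:-; rest ⊤} | OUT={c:-, f:+; rest ⊤}
  B8: | IN=(all ⊤) | OUT=(all ⊤)

Merge at B7: IN[B7] = OUT[B6] = {a: ⊤, b: ⊤, c: -, d: ⊤, e: ⊤, f: ⊤}
Applying B7's transfer function to that IN value gives OUT[B7] (row B7 above).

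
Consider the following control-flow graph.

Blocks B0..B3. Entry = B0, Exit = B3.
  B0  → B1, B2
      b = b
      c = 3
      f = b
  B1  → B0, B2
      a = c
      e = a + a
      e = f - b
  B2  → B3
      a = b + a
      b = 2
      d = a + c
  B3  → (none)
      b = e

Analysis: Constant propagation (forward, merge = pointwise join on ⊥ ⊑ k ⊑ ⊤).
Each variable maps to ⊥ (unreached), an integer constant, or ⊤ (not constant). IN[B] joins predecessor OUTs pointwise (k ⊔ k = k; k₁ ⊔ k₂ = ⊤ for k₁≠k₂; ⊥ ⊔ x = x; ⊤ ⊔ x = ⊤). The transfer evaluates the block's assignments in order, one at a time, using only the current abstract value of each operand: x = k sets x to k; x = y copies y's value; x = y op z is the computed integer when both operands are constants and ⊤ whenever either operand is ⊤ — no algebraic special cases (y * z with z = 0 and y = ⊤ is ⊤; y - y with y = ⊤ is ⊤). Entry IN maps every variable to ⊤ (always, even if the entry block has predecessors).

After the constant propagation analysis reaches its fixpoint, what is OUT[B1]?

Fixpoint table:
  B0:  IN=(all ⊤)  OUT={c:3; rest ⊤}
  B1:  IN={c:3; rest ⊤}  OUT={a:3, c:3; rest ⊤}
  B2:  IN={c:3; rest ⊤}  OUT={b:2, c:3; rest ⊤}
  B3:  IN={b:2, c:3; rest ⊤}  OUT={c:3; rest ⊤}

Merge at B1: IN[B1] = OUT[B0] = {a: ⊤, b: ⊤, c: 3, d: ⊤, e: ⊤, f: ⊤}
Applying B1's transfer function to that IN value gives OUT[B1] (row B1 above).

Answer: {a: 3, b: ⊤, c: 3, d: ⊤, e: ⊤, f: ⊤}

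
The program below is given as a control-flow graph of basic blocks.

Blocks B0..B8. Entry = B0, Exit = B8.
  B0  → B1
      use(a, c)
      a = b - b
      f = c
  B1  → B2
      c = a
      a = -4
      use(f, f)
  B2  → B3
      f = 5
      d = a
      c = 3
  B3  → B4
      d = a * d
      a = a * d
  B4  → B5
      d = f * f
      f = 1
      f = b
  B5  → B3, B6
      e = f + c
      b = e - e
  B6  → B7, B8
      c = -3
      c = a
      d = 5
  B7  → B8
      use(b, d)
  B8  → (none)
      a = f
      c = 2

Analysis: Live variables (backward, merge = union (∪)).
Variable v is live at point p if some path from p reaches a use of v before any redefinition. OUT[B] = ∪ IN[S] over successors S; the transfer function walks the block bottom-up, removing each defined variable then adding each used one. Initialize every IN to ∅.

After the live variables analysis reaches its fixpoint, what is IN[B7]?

Answer: {b, d, f}

Trace:
Converged values:
  B0:   IN={a, b, c}   OUT={a, b, f}
  B1:   IN={a, b, f}   OUT={a, b}
  B2:   IN={a, b}   OUT={a, b, c, d, f}
  B3:   IN={a, b, c, d, f}   OUT={a, b, c, f}
  B4:   IN={a, b, c, f}   OUT={a, c, d, f}
  B5:   IN={a, c, d, f}   OUT={a, b, c, d, f}
  B6:   IN={a, b, f}   OUT={b, d, f}
  B7:   IN={b, d, f}   OUT={f}
  B8:   IN={f}   OUT={}

Merge at B7: OUT[B7] = IN[B8] = {f}
Applying B7's transfer function to that OUT value gives IN[B7] (row B7 above).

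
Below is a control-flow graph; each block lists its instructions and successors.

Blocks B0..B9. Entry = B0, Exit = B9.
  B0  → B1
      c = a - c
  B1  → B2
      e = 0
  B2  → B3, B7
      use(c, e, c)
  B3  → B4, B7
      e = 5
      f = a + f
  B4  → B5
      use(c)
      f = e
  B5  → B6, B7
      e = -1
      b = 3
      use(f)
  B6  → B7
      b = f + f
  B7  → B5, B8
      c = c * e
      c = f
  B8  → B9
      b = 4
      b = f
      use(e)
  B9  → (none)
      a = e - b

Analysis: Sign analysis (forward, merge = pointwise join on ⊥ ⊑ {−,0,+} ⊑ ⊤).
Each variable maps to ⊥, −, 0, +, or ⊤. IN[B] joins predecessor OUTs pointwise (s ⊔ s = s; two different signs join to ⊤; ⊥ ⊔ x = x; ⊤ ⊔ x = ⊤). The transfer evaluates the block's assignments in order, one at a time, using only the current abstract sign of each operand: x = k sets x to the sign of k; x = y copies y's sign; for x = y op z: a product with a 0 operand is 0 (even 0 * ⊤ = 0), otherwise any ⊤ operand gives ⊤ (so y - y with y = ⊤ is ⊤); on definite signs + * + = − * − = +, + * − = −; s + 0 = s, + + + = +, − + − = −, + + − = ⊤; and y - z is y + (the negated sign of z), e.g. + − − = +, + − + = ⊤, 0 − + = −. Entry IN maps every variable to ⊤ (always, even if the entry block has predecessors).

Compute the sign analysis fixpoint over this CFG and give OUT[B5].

Converged values:
  B0:  IN=(all ⊤)  OUT=(all ⊤)
  B1:  IN=(all ⊤)  OUT={e:0; rest ⊤}
  B2:  IN={e:0; rest ⊤}  OUT={e:0; rest ⊤}
  B3:  IN={e:0; rest ⊤}  OUT={e:+; rest ⊤}
  B4:  IN={e:+; rest ⊤}  OUT={e:+, f:+; rest ⊤}
  B5:  IN=(all ⊤)  OUT={b:+, e:-; rest ⊤}
  B6:  IN={b:+, e:-; rest ⊤}  OUT={e:-; rest ⊤}
  B7:  IN=(all ⊤)  OUT=(all ⊤)
  B8:  IN=(all ⊤)  OUT=(all ⊤)
  B9:  IN=(all ⊤)  OUT=(all ⊤)

Merge at B5: IN[B5] = OUT[B4] ⊔ OUT[B7] = {a: ⊤, b: ⊤, c: ⊤, d: ⊤, e: ⊤, f: ⊤}
Applying B5's transfer function to that IN value gives OUT[B5] (row B5 above).

Answer: {a: ⊤, b: +, c: ⊤, d: ⊤, e: -, f: ⊤}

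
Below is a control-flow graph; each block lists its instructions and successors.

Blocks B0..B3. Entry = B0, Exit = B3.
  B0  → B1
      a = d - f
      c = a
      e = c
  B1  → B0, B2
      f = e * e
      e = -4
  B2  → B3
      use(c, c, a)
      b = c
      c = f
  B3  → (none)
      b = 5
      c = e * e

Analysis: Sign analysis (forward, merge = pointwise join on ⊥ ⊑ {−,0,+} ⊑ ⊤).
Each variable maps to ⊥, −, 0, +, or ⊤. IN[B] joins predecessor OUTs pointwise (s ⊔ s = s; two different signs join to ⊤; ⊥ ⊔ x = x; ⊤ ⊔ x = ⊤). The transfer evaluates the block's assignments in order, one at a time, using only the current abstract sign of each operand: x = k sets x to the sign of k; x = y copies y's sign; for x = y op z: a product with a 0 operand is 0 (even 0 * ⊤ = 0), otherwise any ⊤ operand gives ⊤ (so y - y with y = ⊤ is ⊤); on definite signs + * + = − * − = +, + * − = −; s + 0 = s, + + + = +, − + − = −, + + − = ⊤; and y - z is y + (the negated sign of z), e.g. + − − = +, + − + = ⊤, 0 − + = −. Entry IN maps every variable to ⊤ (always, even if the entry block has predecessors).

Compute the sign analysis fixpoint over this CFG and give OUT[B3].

Answer: {a: ⊤, b: +, c: +, d: ⊤, e: -, f: ⊤}

Derivation:
Fixpoint table:
  B0:   IN=(all ⊤)   OUT=(all ⊤)
  B1:   IN=(all ⊤)   OUT={e:-; rest ⊤}
  B2:   IN={e:-; rest ⊤}   OUT={e:-; rest ⊤}
  B3:   IN={e:-; rest ⊤}   OUT={b:+, c:+, e:-; rest ⊤}

Merge at B3: IN[B3] = OUT[B2] = {a: ⊤, b: ⊤, c: ⊤, d: ⊤, e: -, f: ⊤}
Applying B3's transfer function to that IN value gives OUT[B3] (row B3 above).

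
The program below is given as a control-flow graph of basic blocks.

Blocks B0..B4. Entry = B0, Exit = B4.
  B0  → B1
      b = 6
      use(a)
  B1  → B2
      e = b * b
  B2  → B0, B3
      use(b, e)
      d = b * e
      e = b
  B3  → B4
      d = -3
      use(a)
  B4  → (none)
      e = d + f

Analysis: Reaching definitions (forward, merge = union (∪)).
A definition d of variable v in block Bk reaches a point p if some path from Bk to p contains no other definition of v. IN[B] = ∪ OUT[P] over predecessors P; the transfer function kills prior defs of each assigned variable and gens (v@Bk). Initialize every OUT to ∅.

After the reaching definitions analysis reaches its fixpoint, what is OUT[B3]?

Answer: {b@B0, d@B3, e@B2}

Derivation:
Converged values:
  B0:   IN={b@B0, d@B2, e@B2}   OUT={b@B0, d@B2, e@B2}
  B1:   IN={b@B0, d@B2, e@B2}   OUT={b@B0, d@B2, e@B1}
  B2:   IN={b@B0, d@B2, e@B1}   OUT={b@B0, d@B2, e@B2}
  B3:   IN={b@B0, d@B2, e@B2}   OUT={b@B0, d@B3, e@B2}
  B4:   IN={b@B0, d@B3, e@B2}   OUT={b@B0, d@B3, e@B4}

Merge at B3: IN[B3] = OUT[B2] = {b@B0, d@B2, e@B2}
Applying B3's transfer function to that IN value gives OUT[B3] (row B3 above).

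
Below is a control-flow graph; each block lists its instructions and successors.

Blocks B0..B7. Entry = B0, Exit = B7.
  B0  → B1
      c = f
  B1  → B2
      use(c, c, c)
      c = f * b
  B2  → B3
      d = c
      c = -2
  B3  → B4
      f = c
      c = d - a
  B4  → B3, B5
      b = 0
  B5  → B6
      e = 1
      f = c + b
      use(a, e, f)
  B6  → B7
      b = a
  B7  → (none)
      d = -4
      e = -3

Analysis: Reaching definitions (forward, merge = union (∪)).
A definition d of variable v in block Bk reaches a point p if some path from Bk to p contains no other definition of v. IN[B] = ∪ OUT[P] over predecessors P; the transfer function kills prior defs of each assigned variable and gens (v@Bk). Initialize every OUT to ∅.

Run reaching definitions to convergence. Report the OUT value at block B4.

Fixpoint table:
  B0:   IN={}   OUT={c@B0}
  B1:   IN={c@B0}   OUT={c@B1}
  B2:   IN={c@B1}   OUT={c@B2, d@B2}
  B3:   IN={b@B4, c@B2, c@B3, d@B2, f@B3}   OUT={b@B4, c@B3, d@B2, f@B3}
  B4:   IN={b@B4, c@B3, d@B2, f@B3}   OUT={b@B4, c@B3, d@B2, f@B3}
  B5:   IN={b@B4, c@B3, d@B2, f@B3}   OUT={b@B4, c@B3, d@B2, e@B5, f@B5}
  B6:   IN={b@B4, c@B3, d@B2, e@B5, f@B5}   OUT={b@B6, c@B3, d@B2, e@B5, f@B5}
  B7:   IN={b@B6, c@B3, d@B2, e@B5, f@B5}   OUT={b@B6, c@B3, d@B7, e@B7, f@B5}

Merge at B4: IN[B4] = OUT[B3] = {b@B4, c@B3, d@B2, f@B3}
Applying B4's transfer function to that IN value gives OUT[B4] (row B4 above).

Answer: {b@B4, c@B3, d@B2, f@B3}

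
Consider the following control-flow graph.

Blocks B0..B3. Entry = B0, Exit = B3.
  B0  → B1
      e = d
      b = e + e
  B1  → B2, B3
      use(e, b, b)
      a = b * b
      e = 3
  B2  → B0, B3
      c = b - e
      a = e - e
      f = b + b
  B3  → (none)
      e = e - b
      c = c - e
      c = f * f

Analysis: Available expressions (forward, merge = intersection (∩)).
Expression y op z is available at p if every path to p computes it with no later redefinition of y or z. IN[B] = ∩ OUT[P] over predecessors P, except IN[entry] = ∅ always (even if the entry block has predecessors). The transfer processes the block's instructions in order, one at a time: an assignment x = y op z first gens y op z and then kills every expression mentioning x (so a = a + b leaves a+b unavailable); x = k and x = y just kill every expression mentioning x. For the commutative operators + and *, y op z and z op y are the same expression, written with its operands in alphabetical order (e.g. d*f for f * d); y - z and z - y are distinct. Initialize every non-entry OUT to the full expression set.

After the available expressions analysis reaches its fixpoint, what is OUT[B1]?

Fixpoint table:
  B0:   IN={}   OUT={e+e}
  B1:   IN={e+e}   OUT={b*b}
  B2:   IN={b*b}   OUT={b*b, b+b, b-e, e-e}
  B3:   IN={b*b}   OUT={b*b, f*f}

Merge at B1: IN[B1] = OUT[B0] = {e+e}
Applying B1's transfer function to that IN value gives OUT[B1] (row B1 above).

Answer: {b*b}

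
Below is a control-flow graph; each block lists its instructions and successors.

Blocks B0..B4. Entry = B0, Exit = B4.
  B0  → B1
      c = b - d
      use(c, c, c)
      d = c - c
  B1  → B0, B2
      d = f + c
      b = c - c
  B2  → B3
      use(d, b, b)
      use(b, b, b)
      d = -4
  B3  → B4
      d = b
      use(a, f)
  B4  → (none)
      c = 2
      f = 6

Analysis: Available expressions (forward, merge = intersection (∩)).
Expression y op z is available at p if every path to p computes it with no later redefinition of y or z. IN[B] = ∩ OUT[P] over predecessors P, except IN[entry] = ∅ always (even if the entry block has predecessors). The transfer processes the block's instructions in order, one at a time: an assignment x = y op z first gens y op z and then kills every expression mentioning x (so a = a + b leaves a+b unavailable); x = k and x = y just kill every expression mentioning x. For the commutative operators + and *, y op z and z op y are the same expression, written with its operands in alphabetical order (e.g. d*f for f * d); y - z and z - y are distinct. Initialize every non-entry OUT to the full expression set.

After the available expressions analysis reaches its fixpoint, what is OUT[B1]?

Fixpoint table:
  B0:   IN={}   OUT={c-c}
  B1:   IN={c-c}   OUT={c+f, c-c}
  B2:   IN={c+f, c-c}   OUT={c+f, c-c}
  B3:   IN={c+f, c-c}   OUT={c+f, c-c}
  B4:   IN={c+f, c-c}   OUT={}

Merge at B1: IN[B1] = OUT[B0] = {c-c}
Applying B1's transfer function to that IN value gives OUT[B1] (row B1 above).

Answer: {c+f, c-c}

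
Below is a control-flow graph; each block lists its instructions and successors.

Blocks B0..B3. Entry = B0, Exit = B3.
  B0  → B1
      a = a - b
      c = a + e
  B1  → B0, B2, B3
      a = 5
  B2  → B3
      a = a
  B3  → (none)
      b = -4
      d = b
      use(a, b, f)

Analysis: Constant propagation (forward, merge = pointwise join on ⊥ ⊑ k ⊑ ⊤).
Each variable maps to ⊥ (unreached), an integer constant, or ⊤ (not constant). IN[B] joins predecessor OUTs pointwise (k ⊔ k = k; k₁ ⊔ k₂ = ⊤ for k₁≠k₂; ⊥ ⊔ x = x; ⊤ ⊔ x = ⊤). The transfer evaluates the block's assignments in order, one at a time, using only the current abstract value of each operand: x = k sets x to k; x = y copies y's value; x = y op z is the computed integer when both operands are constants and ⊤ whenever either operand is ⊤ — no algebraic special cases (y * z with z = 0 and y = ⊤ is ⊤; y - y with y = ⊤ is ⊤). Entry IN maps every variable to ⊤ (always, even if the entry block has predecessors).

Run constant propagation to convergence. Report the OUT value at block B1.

Answer: {a: 5, b: ⊤, c: ⊤, d: ⊤, e: ⊤, f: ⊤}

Trace:
Per-block solution:
  B0:   IN=(all ⊤)   OUT=(all ⊤)
  B1:   IN=(all ⊤)   OUT={a:5; rest ⊤}
  B2:   IN={a:5; rest ⊤}   OUT={a:5; rest ⊤}
  B3:   IN={a:5; rest ⊤}   OUT={a:5, b:-4, d:-4; rest ⊤}

Merge at B1: IN[B1] = OUT[B0] = {a: ⊤, b: ⊤, c: ⊤, d: ⊤, e: ⊤, f: ⊤}
Applying B1's transfer function to that IN value gives OUT[B1] (row B1 above).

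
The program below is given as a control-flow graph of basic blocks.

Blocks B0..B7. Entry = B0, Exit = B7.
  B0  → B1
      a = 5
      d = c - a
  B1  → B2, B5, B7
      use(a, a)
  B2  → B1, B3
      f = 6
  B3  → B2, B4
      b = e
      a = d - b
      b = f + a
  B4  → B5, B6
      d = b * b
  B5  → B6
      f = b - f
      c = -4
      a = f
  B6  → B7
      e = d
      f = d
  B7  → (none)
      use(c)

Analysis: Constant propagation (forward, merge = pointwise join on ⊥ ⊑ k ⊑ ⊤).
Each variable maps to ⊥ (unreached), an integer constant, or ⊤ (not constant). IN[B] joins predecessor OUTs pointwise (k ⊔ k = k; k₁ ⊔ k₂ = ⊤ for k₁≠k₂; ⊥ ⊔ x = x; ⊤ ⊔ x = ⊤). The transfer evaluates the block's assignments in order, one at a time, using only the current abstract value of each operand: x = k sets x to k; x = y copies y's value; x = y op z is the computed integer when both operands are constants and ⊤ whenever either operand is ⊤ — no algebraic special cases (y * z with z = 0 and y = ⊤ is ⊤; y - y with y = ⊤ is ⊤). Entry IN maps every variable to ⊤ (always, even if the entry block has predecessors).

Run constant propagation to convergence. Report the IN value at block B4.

Fixpoint table:
  B0:  IN=(all ⊤)  OUT={a:5; rest ⊤}
  B1:  IN=(all ⊤)  OUT=(all ⊤)
  B2:  IN=(all ⊤)  OUT={f:6; rest ⊤}
  B3:  IN={f:6; rest ⊤}  OUT={f:6; rest ⊤}
  B4:  IN={f:6; rest ⊤}  OUT={f:6; rest ⊤}
  B5:  IN=(all ⊤)  OUT={c:-4; rest ⊤}
  B6:  IN=(all ⊤)  OUT=(all ⊤)
  B7:  IN=(all ⊤)  OUT=(all ⊤)

Merge at B4: IN[B4] = OUT[B3] = {a: ⊤, b: ⊤, c: ⊤, d: ⊤, e: ⊤, f: 6}

Answer: {a: ⊤, b: ⊤, c: ⊤, d: ⊤, e: ⊤, f: 6}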